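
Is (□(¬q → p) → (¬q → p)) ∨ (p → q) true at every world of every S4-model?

Yes, valid

Tableau for the negation ¬((□(¬q → p) → (¬q → p)) ∨ (p → q)):
1. ¬((□(¬q → p) → (¬q → p)) ∨ (p → q)), 0
2. ¬(□(¬q → p) → (¬q → p)), 0   [¬∨-rule on 1]
3. ¬(p → q), 0   [¬∨-rule on 1]
4. □(¬q → p), 0   [¬→-rule on 2]
5. ¬(¬q → p), 0   [¬→-rule on 2]
6. p, 0   [¬→-rule on 3]
7. ¬q, 0   [¬→-rule on 3]
8. ¬p, 0   [¬→-rule on 5]
Accessibility: 0R0
Branch closes: p and ¬p both at 0.
All branches of the negation close; one closing branch shown above.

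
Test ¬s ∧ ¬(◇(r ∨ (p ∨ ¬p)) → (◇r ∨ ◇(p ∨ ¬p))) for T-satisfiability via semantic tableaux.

Unsatisfiable

1. ¬s ∧ ¬(◇(r ∨ (p ∨ ¬p)) → (◇r ∨ ◇(p ∨ ¬p))), 0
2. ¬s, 0
3. ¬(◇(r ∨ (p ∨ ¬p)) → (◇r ∨ ◇(p ∨ ¬p))), 0
4. ◇(r ∨ (p ∨ ¬p)), 0
5. ¬(◇r ∨ ◇(p ∨ ¬p)), 0
6. ¬◇r, 0
7. ¬◇(p ∨ ¬p), 0
8. ¬r, 0
9. ¬(p ∨ ¬p), 0
10. ¬p, 0
11. p, 0
Accessibility: 0R0
Branch closes: p and ¬p both at 0.
All branches of the tableau close; one closing branch shown above.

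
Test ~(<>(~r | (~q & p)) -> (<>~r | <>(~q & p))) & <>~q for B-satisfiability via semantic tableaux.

Unsatisfiable

1. ~(<>(~r | (~q & p)) -> (<>~r | <>(~q & p))) & <>~q, u
2. ~(<>(~r | (~q & p)) -> (<>~r | <>(~q & p))), u
3. <>~q, u
4. <>(~r | (~q & p)), u
5. ~(<>~r | <>(~q & p)), u
6. ~<>~r, u
7. ~<>(~q & p), u
8. r, u
9. ~(~q & p), u
10. ~p, u
11. ~q, v
12. r, v
13. ~(~q & p), v
14. ~p, v
15. ~r | (~q & p), w
16. r, w
17. ~(~q & p), w
18. ~q & p, w
19. ~q, w
20. p, w
21. ~p, w
Accessibility: uRu, uRv, uRw, vRu, vRv, wRu, wRw
Branch closes: p and ~p both at w.
(One branch shown.) All branches close.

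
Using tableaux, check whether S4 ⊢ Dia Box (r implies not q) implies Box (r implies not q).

Invalid (countermodel exists)

Tableau for the negation not (Dia Box (r implies not q) implies Box (r implies not q)):
1. not (Dia Box (r implies not q) implies Box (r implies not q)), 0
2. Dia Box (r implies not q), 0
3. not Box (r implies not q), 0
4. Box (r implies not q), 1
5. r implies not q, 1
6. not q, 1
7. not (r implies not q), 2
8. r, 2
9. q, 2
Accessibility: 0R0, 0R1, 0R2, 1R1, 2R2
The negation has an open branch (countermodel exists).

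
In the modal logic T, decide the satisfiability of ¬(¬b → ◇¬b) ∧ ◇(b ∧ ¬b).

1. ¬(¬b → ◇¬b) ∧ ◇(b ∧ ¬b), 0
2. ¬(¬b → ◇¬b), 0   [∧-rule on 1]
3. ◇(b ∧ ¬b), 0   [∧-rule on 1]
4. ¬b, 0   [¬→-rule on 2]
5. ¬◇¬b, 0   [¬→-rule on 2]
6. b, 0   [¬◇-rule on 5 via 0R0]
Accessibility: 0R0
Branch closes: b and ¬b both at 0.
(One branch shown.) All branches close.

No, unsatisfiable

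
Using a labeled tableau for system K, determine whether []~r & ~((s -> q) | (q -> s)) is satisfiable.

1. []~r & ~((s -> q) | (q -> s)), 0
2. []~r, 0   [&-rule on 1]
3. ~((s -> q) | (q -> s)), 0   [&-rule on 1]
4. ~(s -> q), 0   [~|-rule on 3]
5. ~(q -> s), 0   [~|-rule on 3]
6. s, 0   [~->-rule on 4]
7. ~q, 0   [~->-rule on 4]
8. q, 0   [~->-rule on 5]
9. ~s, 0   [~->-rule on 5]
Branch closes: q and ~q both at 0.
All branches of the tableau close; one closing branch shown above.

Unsatisfiable (every branch closes)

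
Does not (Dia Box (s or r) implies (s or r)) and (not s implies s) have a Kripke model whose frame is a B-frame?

1. not (Dia Box (s or r) implies (s or r)) and (not s implies s), 0
2. not (Dia Box (s or r) implies (s or r)), 0
3. not s implies s, 0
4. Dia Box (s or r), 0
5. not (s or r), 0
6. not s, 0
7. not r, 0
8. s, 0
Accessibility: 0R0
Branch closes: s and not s both at 0.
All branches of the tableau close; one closing branch shown above.

Unsatisfiable (every branch closes)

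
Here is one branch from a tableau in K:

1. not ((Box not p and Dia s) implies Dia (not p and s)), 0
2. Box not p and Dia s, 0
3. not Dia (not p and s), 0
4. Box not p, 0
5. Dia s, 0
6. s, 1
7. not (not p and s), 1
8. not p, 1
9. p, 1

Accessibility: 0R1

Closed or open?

Closed

Both p and not p appear at 1.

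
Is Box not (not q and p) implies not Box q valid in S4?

No, not valid

Tableau for the negation not (Box not (not q and p) implies not Box q):
1. not (Box not (not q and p) implies not Box q), u
2. Box not (not q and p), u
3. Box q, u
4. not (not q and p), u
5. q, u
6. not p, u
Accessibility: uRu
The negation has an open branch (countermodel exists).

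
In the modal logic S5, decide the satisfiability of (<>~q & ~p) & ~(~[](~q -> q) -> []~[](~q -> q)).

No, unsatisfiable

1. (<>~q & ~p) & ~(~[](~q -> q) -> []~[](~q -> q)), 0
2. <>~q & ~p, 0
3. ~(~[](~q -> q) -> []~[](~q -> q)), 0
4. <>~q, 0
5. ~p, 0
6. ~[](~q -> q), 0
7. ~[]~[](~q -> q), 0
8. ~q, 1
9. ~(~q -> q), 2
10. ~q, 2
11. [](~q -> q), 3
12. ~q -> q, 0
13. ~q -> q, 1
14. ~q -> q, 2
15. ~q -> q, 3
16. q, 0
17. q, 1
Accessibility: 0R0, 0R1, 0R2, 0R3, 1R0, 1R1, 1R2, 1R3, 2R0, 2R1, 2R2, 2R3, 3R0, 3R1, 3R2, 3R3
Branch closes: q and ~q both at 1.
Every branch closes; the branch above is one of them.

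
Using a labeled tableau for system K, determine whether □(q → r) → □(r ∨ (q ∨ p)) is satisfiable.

1. □(q → r) → □(r ∨ (q ∨ p)), u
2. □(r ∨ (q ∨ p)), u

Yes, satisfiable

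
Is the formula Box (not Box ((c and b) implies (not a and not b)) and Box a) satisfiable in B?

Yes, satisfiable

1. Box (not Box ((c and b) implies (not a and not b)) and Box a), u
2. not Box ((c and b) implies (not a and not b)) and Box a, u
3. not Box ((c and b) implies (not a and not b)), u
4. Box a, u
5. a, u
6. not ((c and b) implies (not a and not b)), v
7. c and b, v
8. not (not a and not b), v
9. c, v
10. b, v
11. not Box ((c and b) implies (not a and not b)) and Box a, v
12. not Box ((c and b) implies (not a and not b)), v
13. Box a, v
14. a, v
15. not ((c and b) implies (not a and not b)), w
16. c and b, w
17. not (not a and not b), w
18. c, w
19. b, w
20. a, w
Accessibility: uRu, uRv, vRu, vRv, vRw, wRv, wRw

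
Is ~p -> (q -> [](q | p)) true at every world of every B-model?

Invalid (countermodel exists)

Tableau for the negation ~(~p -> (q -> [](q | p))):
1. ~(~p -> (q -> [](q | p))), w0
2. ~p, w0
3. ~(q -> [](q | p)), w0
4. q, w0
5. ~[](q | p), w0
6. ~(q | p), w1
7. ~q, w1
8. ~p, w1
Accessibility: w0Rw0, w0Rw1, w1Rw0, w1Rw1
The negation has an open branch (countermodel exists).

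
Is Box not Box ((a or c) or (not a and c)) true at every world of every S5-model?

Tableau for the negation not Box not Box ((a or c) or (not a and c)):
1. not Box not Box ((a or c) or (not a and c)), u
2. Box ((a or c) or (not a and c)), v
3. (a or c) or (not a and c), u
4. (a or c) or (not a and c), v
5. not a and c, u
6. not a, u
7. c, u
8. not a and c, v
9. not a, v
10. c, v
Accessibility: uRu, uRv, vRu, vRv
The negation has an open branch (countermodel exists).

Invalid (countermodel exists)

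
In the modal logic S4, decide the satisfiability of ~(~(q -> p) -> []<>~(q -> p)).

1. ~(~(q -> p) -> []<>~(q -> p)), u
2. ~(q -> p), u
3. ~[]<>~(q -> p), u
4. q, u
5. ~p, u
6. ~<>~(q -> p), v
7. q -> p, v
8. p, v
Accessibility: uRu, uRv, vRv

Satisfiable (open branch found)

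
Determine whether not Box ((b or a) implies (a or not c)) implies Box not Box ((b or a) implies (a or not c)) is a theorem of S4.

Tableau for the negation not (not Box ((b or a) implies (a or not c)) implies Box not Box ((b or a) implies (a or not c))):
1. not (not Box ((b or a) implies (a or not c)) implies Box not Box ((b or a) implies (a or not c))), 0
2. not Box ((b or a) implies (a or not c)), 0   [neg-implies-rule on 1]
3. not Box not Box ((b or a) implies (a or not c)), 0   [neg-implies-rule on 1]
4. not ((b or a) implies (a or not c)), 1   [neg-Box-rule on 2: fresh world 1, 0R1]
5. b or a, 1   [neg-implies-rule on 4]
6. not (a or not c), 1   [neg-implies-rule on 4]
7. not a, 1   [neg-or-rule on 6]
8. c, 1   [neg-or-rule on 6]
9. b, 1   [or-rule on 5 (branches; this branch)]
10. Box ((b or a) implies (a or not c)), 2   [neg-Box-rule on 3: fresh world 2, 0R2]
11. (b or a) implies (a or not c), 2   [Box-rule on 10 via 2R2]
12. a or not c, 2   [implies-rule on 11 (branches; this branch)]
13. not c, 2   [or-rule on 12 (branches; this branch)]
Accessibility: 0R0, 0R1, 0R2, 1R1, 2R2
The negation has an open branch (countermodel exists).

Invalid (countermodel exists)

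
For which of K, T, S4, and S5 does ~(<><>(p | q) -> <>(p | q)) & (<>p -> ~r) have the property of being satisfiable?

T-tableau for the formula:
1. ~(<><>(p | q) -> <>(p | q)) & (<>p -> ~r), 0
2. ~(<><>(p | q) -> <>(p | q)), 0   [&-rule on 1]
3. <>p -> ~r, 0   [&-rule on 1]
4. <><>(p | q), 0   [~->-rule on 2]
5. ~<>(p | q), 0   [~->-rule on 2]
6. ~(p | q), 0   [~<>-rule on 5 via 0R0]
7. ~p, 0   [~|-rule on 6]
8. ~q, 0   [~|-rule on 6]
9. ~r, 0   [->-rule on 3 (branches; this branch)]
10. <>(p | q), 1   [<>-rule on 4: fresh world 1, 0R1]
11. ~(p | q), 1   [~<>-rule on 5 via 0R1]
12. ~p, 1   [~|-rule on 11]
13. ~q, 1   [~|-rule on 11]
14. p | q, 2   [<>-rule on 10: fresh world 2, 1R2]
15. q, 2   [|-rule on 14 (branches; this branch)]
Accessibility: 0R0, 0R1, 1R1, 1R2, 2R2
Complete open branch: satisfiable in T, hence also in K (this T-model is also a K-model).
S4-tableau for the formula:
1. ~(<><>(p | q) -> <>(p | q)) & (<>p -> ~r), 0
2. ~(<><>(p | q) -> <>(p | q)), 0   [&-rule on 1]
3. <>p -> ~r, 0   [&-rule on 1]
4. <><>(p | q), 0   [~->-rule on 2]
5. ~<>(p | q), 0   [~->-rule on 2]
6. ~(p | q), 0   [~<>-rule on 5 via 0R0]
7. ~p, 0   [~|-rule on 6]
8. ~q, 0   [~|-rule on 6]
9. ~r, 0   [->-rule on 3 (branches; this branch)]
10. <>(p | q), 1   [<>-rule on 4: fresh world 1, 0R1]
11. ~(p | q), 1   [~<>-rule on 5 via 0R1]
12. ~p, 1   [~|-rule on 11]
13. ~q, 1   [~|-rule on 11]
14. p | q, 2   [<>-rule on 10: fresh world 2, 1R2]
15. ~(p | q), 2   [~<>-rule on 5 via 0R2]
16. ~p, 2   [~|-rule on 15]
17. ~q, 2   [~|-rule on 15]
18. q, 2   [|-rule on 14 (branches; this branch)]
Accessibility: 0R0, 0R1, 0R2, 1R1, 1R2, 2R2
Branch closes: q and ~q both at 2.
Every branch closes (one shown): unsatisfiable in S4, hence also in S5 (every S5-frame is an S4-frame).

K, T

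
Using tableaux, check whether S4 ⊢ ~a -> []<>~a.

Tableau for the negation ~(~a -> []<>~a):
1. ~(~a -> []<>~a), w0
2. ~a, w0
3. ~[]<>~a, w0
4. ~<>~a, w1
5. a, w1
Accessibility: w0Rw0, w0Rw1, w1Rw1
The negation has an open branch (countermodel exists).

Not valid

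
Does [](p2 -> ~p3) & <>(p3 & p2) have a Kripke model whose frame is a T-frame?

1. [](p2 -> ~p3) & <>(p3 & p2), u
2. [](p2 -> ~p3), u   [&-rule on 1]
3. <>(p3 & p2), u   [&-rule on 1]
4. p2 -> ~p3, u   [[]-rule on 2 via uRu]
5. ~p3, u   [->-rule on 4 (branches; this branch)]
6. p3 & p2, v   [<>-rule on 3: fresh world v, uRv]
7. p3, v   [&-rule on 6]
8. p2, v   [&-rule on 6]
9. p2 -> ~p3, v   [[]-rule on 2 via uRv]
10. ~p3, v   [->-rule on 9 (branches; this branch)]
Accessibility: uRu, uRv, vRv
Branch closes: p3 and ~p3 both at v.
All branches of the tableau close; one closing branch shown above.

Unsatisfiable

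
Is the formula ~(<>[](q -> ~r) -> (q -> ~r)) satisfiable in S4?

1. ~(<>[](q -> ~r) -> (q -> ~r)), w0
2. <>[](q -> ~r), w0
3. ~(q -> ~r), w0
4. q, w0
5. r, w0
6. [](q -> ~r), w1
7. q -> ~r, w1
8. ~r, w1
Accessibility: w0Rw0, w0Rw1, w1Rw1

Satisfiable (open branch found)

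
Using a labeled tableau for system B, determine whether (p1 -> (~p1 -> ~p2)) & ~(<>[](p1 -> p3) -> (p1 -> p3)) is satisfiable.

Unsatisfiable (every branch closes)

1. (p1 -> (~p1 -> ~p2)) & ~(<>[](p1 -> p3) -> (p1 -> p3)), w0
2. p1 -> (~p1 -> ~p2), w0
3. ~(<>[](p1 -> p3) -> (p1 -> p3)), w0
4. <>[](p1 -> p3), w0
5. ~(p1 -> p3), w0
6. p1, w0
7. ~p3, w0
8. ~p1 -> ~p2, w0
9. ~p2, w0
10. [](p1 -> p3), w1
11. p1 -> p3, w0
12. p1 -> p3, w1
13. p3, w0
Accessibility: w0Rw0, w0Rw1, w1Rw0, w1Rw1
Branch closes: p3 and ~p3 both at w0.
Every branch closes; the branch above is one of them.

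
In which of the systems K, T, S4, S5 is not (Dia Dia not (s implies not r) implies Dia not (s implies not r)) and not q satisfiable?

T-tableau for the formula:
1. not (Dia Dia not (s implies not r) implies Dia not (s implies not r)) and not q, u
2. not (Dia Dia not (s implies not r) implies Dia not (s implies not r)), u
3. not q, u
4. Dia Dia not (s implies not r), u
5. not Dia not (s implies not r), u
6. s implies not r, u
7. not r, u
8. Dia not (s implies not r), v
9. s implies not r, v
10. not r, v
11. not (s implies not r), w
12. s, w
13. r, w
Accessibility: uRu, uRv, vRv, vRw, wRw
Complete open branch: satisfiable in T, hence also in K (this T-model is also a K-model).
S4-tableau for the formula:
1. not (Dia Dia not (s implies not r) implies Dia not (s implies not r)) and not q, u
2. not (Dia Dia not (s implies not r) implies Dia not (s implies not r)), u
3. not q, u
4. Dia Dia not (s implies not r), u
5. not Dia not (s implies not r), u
6. s implies not r, u
7. not r, u
8. Dia not (s implies not r), v
9. s implies not r, v
10. not r, v
11. not (s implies not r), w
12. s, w
13. r, w
14. s implies not r, w
15. not r, w
Accessibility: uRu, uRv, uRw, vRv, vRw, wRw
Branch closes: r and not r both at w.
Every branch closes (one shown): unsatisfiable in S4, hence also in S5 (every S5-frame is an S4-frame).

K, T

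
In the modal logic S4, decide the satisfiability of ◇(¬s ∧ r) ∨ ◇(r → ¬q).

1. ◇(¬s ∧ r) ∨ ◇(r → ¬q), w0
2. ◇(r → ¬q), w0   [∨-rule on 1 (branches; this branch)]
3. r → ¬q, w1   [◇-rule on 2: fresh world w1, w0Rw1]
4. ¬q, w1   [→-rule on 3 (branches; this branch)]
Accessibility: w0Rw0, w0Rw1, w1Rw1

Yes, satisfiable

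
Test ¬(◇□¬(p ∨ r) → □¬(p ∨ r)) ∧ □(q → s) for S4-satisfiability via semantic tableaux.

1. ¬(◇□¬(p ∨ r) → □¬(p ∨ r)) ∧ □(q → s), w0
2. ¬(◇□¬(p ∨ r) → □¬(p ∨ r)), w0   [∧-rule on 1]
3. □(q → s), w0   [∧-rule on 1]
4. ◇□¬(p ∨ r), w0   [¬→-rule on 2]
5. ¬□¬(p ∨ r), w0   [¬→-rule on 2]
6. q → s, w0   [□-rule on 3 via w0Rw0]
7. s, w0   [→-rule on 6 (branches; this branch)]
8. □¬(p ∨ r), w1   [◇-rule on 4: fresh world w1, w0Rw1]
9. q → s, w1   [□-rule on 3 via w0Rw1]
10. ¬(p ∨ r), w1   [□-rule on 8 via w1Rw1]
11. ¬p, w1   [¬∨-rule on 10]
12. ¬r, w1   [¬∨-rule on 10]
13. s, w1   [→-rule on 9 (branches; this branch)]
14. p ∨ r, w2   [¬□-rule on 5: fresh world w2, w0Rw2]
15. q → s, w2   [□-rule on 3 via w0Rw2]
16. r, w2   [∨-rule on 14 (branches; this branch)]
17. s, w2   [→-rule on 15 (branches; this branch)]
Accessibility: w0Rw0, w0Rw1, w0Rw2, w1Rw1, w2Rw2

Yes, satisfiable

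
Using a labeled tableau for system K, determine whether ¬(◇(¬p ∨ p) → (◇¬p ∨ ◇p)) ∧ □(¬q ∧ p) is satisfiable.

Unsatisfiable (every branch closes)

1. ¬(◇(¬p ∨ p) → (◇¬p ∨ ◇p)) ∧ □(¬q ∧ p), w0
2. ¬(◇(¬p ∨ p) → (◇¬p ∨ ◇p)), w0   [∧-rule on 1]
3. □(¬q ∧ p), w0   [∧-rule on 1]
4. ◇(¬p ∨ p), w0   [¬→-rule on 2]
5. ¬(◇¬p ∨ ◇p), w0   [¬→-rule on 2]
6. ¬◇¬p, w0   [¬∨-rule on 5]
7. ¬◇p, w0   [¬∨-rule on 5]
8. ¬p ∨ p, w1   [◇-rule on 4: fresh world w1, w0Rw1]
9. ¬q ∧ p, w1   [□-rule on 3 via w0Rw1]
10. ¬q, w1   [∧-rule on 9]
11. p, w1   [∧-rule on 9]
12. ¬p, w1   [¬◇-rule on 7 via w0Rw1]
Accessibility: w0Rw1
Branch closes: p and ¬p both at w1.
All branches of the tableau close; one closing branch shown above.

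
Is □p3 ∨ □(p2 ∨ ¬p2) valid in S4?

Tableau for the negation ¬(□p3 ∨ □(p2 ∨ ¬p2)):
1. ¬(□p3 ∨ □(p2 ∨ ¬p2)), 0
2. ¬□p3, 0   [¬∨-rule on 1]
3. ¬□(p2 ∨ ¬p2), 0   [¬∨-rule on 1]
4. ¬p3, 1   [¬□-rule on 2: fresh world 1, 0R1]
5. ¬(p2 ∨ ¬p2), 2   [¬□-rule on 3: fresh world 2, 0R2]
6. ¬p2, 2   [¬∨-rule on 5]
7. p2, 2   [¬∨-rule on 5]
Accessibility: 0R0, 0R1, 0R2, 1R1, 2R2
Branch closes: p2 and ¬p2 both at 2.
Every branch of the negation's tableau closes; the branch above is one of them.

Valid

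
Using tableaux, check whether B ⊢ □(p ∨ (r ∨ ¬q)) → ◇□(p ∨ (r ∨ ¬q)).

Tableau for the negation ¬(□(p ∨ (r ∨ ¬q)) → ◇□(p ∨ (r ∨ ¬q))):
1. ¬(□(p ∨ (r ∨ ¬q)) → ◇□(p ∨ (r ∨ ¬q))), u
2. □(p ∨ (r ∨ ¬q)), u
3. ¬◇□(p ∨ (r ∨ ¬q)), u
4. p ∨ (r ∨ ¬q), u
5. ¬□(p ∨ (r ∨ ¬q)), u
6. r ∨ ¬q, u
7. ¬q, u
8. ¬(p ∨ (r ∨ ¬q)), v
9. ¬p, v
10. ¬(r ∨ ¬q), v
11. ¬r, v
12. q, v
13. p ∨ (r ∨ ¬q), v
14. ¬□(p ∨ (r ∨ ¬q)), v
15. r ∨ ¬q, v
16. ¬q, v
Accessibility: uRu, uRv, vRu, vRv
Branch closes: q and ¬q both at v.
All branches of the negation close; one closing branch shown above.

Valid in B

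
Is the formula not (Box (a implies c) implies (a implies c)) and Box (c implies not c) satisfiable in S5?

1. not (Box (a implies c) implies (a implies c)) and Box (c implies not c), u
2. not (Box (a implies c) implies (a implies c)), u
3. Box (c implies not c), u
4. Box (a implies c), u
5. not (a implies c), u
6. a, u
7. not c, u
8. c implies not c, u
9. a implies c, u
10. c, u
Accessibility: uRu
Branch closes: c and not c both at u.
All branches of the tableau close; one closing branch shown above.

No, unsatisfiable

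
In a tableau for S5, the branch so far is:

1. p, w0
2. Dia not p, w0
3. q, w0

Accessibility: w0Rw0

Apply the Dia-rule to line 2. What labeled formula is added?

a fresh world w1 with w0Rw1, and not p at w1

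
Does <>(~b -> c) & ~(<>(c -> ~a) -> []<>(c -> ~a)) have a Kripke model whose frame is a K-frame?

Satisfiable (open branch found)

1. <>(~b -> c) & ~(<>(c -> ~a) -> []<>(c -> ~a)), u
2. <>(~b -> c), u
3. ~(<>(c -> ~a) -> []<>(c -> ~a)), u
4. <>(c -> ~a), u
5. ~[]<>(c -> ~a), u
6. ~b -> c, v
7. c, v
8. c -> ~a, w
9. ~a, w
10. ~<>(c -> ~a), x
Accessibility: uRv, uRw, uRx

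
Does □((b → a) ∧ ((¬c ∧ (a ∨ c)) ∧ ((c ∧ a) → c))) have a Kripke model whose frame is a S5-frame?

1. □((b → a) ∧ ((¬c ∧ (a ∨ c)) ∧ ((c ∧ a) → c))), u
2. (b → a) ∧ ((¬c ∧ (a ∨ c)) ∧ ((c ∧ a) → c)), u
3. b → a, u
4. (¬c ∧ (a ∨ c)) ∧ ((c ∧ a) → c), u
5. ¬c ∧ (a ∨ c), u
6. (c ∧ a) → c, u
7. ¬c, u
8. a ∨ c, u
9. a, u
10. ¬(c ∧ a), u
Accessibility: uRu

Yes, satisfiable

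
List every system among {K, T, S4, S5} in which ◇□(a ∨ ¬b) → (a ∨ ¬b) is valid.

S5

S5-tableau for the negation ¬(◇□(a ∨ ¬b) → (a ∨ ¬b)):
1. ¬(◇□(a ∨ ¬b) → (a ∨ ¬b)), u
2. ◇□(a ∨ ¬b), u
3. ¬(a ∨ ¬b), u
4. ¬a, u
5. b, u
6. □(a ∨ ¬b), v
7. a ∨ ¬b, u
8. a ∨ ¬b, v
9. ¬b, u
Accessibility: uRu, uRv, vRu, vRv
Branch closes: b and ¬b both at u.
Every branch closes (one shown): valid in S5.
S4-tableau for the negation ¬(◇□(a ∨ ¬b) → (a ∨ ¬b)):
1. ¬(◇□(a ∨ ¬b) → (a ∨ ¬b)), u
2. ◇□(a ∨ ¬b), u
3. ¬(a ∨ ¬b), u
4. ¬a, u
5. b, u
6. □(a ∨ ¬b), v
7. a ∨ ¬b, v
8. ¬b, v
Accessibility: uRu, uRv, vRv
Complete open branch: countermodel on an S4-frame, so not valid in S4, nor in K, T (the same frame is also a K-frame and a T-frame).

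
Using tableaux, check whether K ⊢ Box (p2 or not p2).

Tableau for the negation not Box (p2 or not p2):
1. not Box (p2 or not p2), 0
2. not (p2 or not p2), 1
3. not p2, 1
4. p2, 1
Accessibility: 0R1
Branch closes: p2 and not p2 both at 1.
Every branch of the negation's tableau closes; the branch above is one of them.

Valid in K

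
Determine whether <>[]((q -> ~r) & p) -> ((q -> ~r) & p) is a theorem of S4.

Tableau for the negation ~(<>[]((q -> ~r) & p) -> ((q -> ~r) & p)):
1. ~(<>[]((q -> ~r) & p) -> ((q -> ~r) & p)), 0
2. <>[]((q -> ~r) & p), 0   [~->-rule on 1]
3. ~((q -> ~r) & p), 0   [~->-rule on 1]
4. ~p, 0   [~&-rule on 3 (branches; this branch)]
5. []((q -> ~r) & p), 1   [<>-rule on 2: fresh world 1, 0R1]
6. (q -> ~r) & p, 1   [[]-rule on 5 via 1R1]
7. q -> ~r, 1   [&-rule on 6]
8. p, 1   [&-rule on 6]
9. ~r, 1   [->-rule on 7 (branches; this branch)]
Accessibility: 0R0, 0R1, 1R1
The negation has an open branch (countermodel exists).

Invalid (countermodel exists)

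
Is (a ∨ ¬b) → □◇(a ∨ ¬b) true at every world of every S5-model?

Yes, valid

Tableau for the negation ¬((a ∨ ¬b) → □◇(a ∨ ¬b)):
1. ¬((a ∨ ¬b) → □◇(a ∨ ¬b)), 0
2. a ∨ ¬b, 0   [¬→-rule on 1]
3. ¬□◇(a ∨ ¬b), 0   [¬→-rule on 1]
4. ¬b, 0   [∨-rule on 2 (branches; this branch)]
5. ¬◇(a ∨ ¬b), 1   [¬□-rule on 3: fresh world 1, 0R1]
6. ¬(a ∨ ¬b), 0   [¬◇-rule on 5 via 1R0]
7. ¬a, 0   [¬∨-rule on 6]
8. b, 0   [¬∨-rule on 6]
Accessibility: 0R0, 0R1, 1R0, 1R1
Branch closes: b and ¬b both at 0.
Every branch of the negation's tableau closes; the branch above is one of them.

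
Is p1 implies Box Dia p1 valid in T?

Invalid (countermodel exists)

Tableau for the negation not (p1 implies Box Dia p1):
1. not (p1 implies Box Dia p1), 0
2. p1, 0
3. not Box Dia p1, 0
4. not Dia p1, 1
5. not p1, 1
Accessibility: 0R0, 0R1, 1R1
The negation has an open branch (countermodel exists).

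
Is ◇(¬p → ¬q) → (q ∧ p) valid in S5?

Tableau for the negation ¬(◇(¬p → ¬q) → (q ∧ p)):
1. ¬(◇(¬p → ¬q) → (q ∧ p)), u
2. ◇(¬p → ¬q), u
3. ¬(q ∧ p), u
4. ¬p, u
5. ¬p → ¬q, v
6. ¬q, v
Accessibility: uRu, uRv, vRu, vRv
The negation has an open branch (countermodel exists).

Not valid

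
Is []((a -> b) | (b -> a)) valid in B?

Valid in B

Tableau for the negation ~[]((a -> b) | (b -> a)):
1. ~[]((a -> b) | (b -> a)), w0
2. ~((a -> b) | (b -> a)), w1   [~[]-rule on 1: fresh world w1, w0Rw1]
3. ~(a -> b), w1   [~|-rule on 2]
4. ~(b -> a), w1   [~|-rule on 2]
5. a, w1   [~->-rule on 3]
6. ~b, w1   [~->-rule on 3]
7. b, w1   [~->-rule on 4]
8. ~a, w1   [~->-rule on 4]
Accessibility: w0Rw0, w0Rw1, w1Rw0, w1Rw1
Branch closes: b and ~b both at w1.
All branches of the negation close; one closing branch shown above.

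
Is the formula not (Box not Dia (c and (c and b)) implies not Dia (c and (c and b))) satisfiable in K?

Satisfiable

1. not (Box not Dia (c and (c and b)) implies not Dia (c and (c and b))), 0
2. Box not Dia (c and (c and b)), 0
3. Dia (c and (c and b)), 0
4. c and (c and b), 1
5. c, 1
6. c and b, 1
7. b, 1
8. not Dia (c and (c and b)), 1
Accessibility: 0R1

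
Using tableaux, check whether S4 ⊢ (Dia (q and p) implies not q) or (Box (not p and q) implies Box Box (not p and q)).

Valid

Tableau for the negation not ((Dia (q and p) implies not q) or (Box (not p and q) implies Box Box (not p and q))):
1. not ((Dia (q and p) implies not q) or (Box (not p and q) implies Box Box (not p and q))), u
2. not (Dia (q and p) implies not q), u   [neg-or-rule on 1]
3. not (Box (not p and q) implies Box Box (not p and q)), u   [neg-or-rule on 1]
4. Dia (q and p), u   [neg-implies-rule on 2]
5. q, u   [neg-implies-rule on 2]
6. Box (not p and q), u   [neg-implies-rule on 3]
7. not Box Box (not p and q), u   [neg-implies-rule on 3]
8. not p and q, u   [Box-rule on 6 via uRu]
9. not p, u   [and-rule on 8]
10. q and p, v   [Dia-rule on 4: fresh world v, uRv]
11. q, v   [and-rule on 10]
12. p, v   [and-rule on 10]
13. not p and q, v   [Box-rule on 6 via uRv]
14. not p, v   [and-rule on 13]
Accessibility: uRu, uRv, vRv
Branch closes: p and not p both at v.
Every branch of the negation's tableau closes; the branch above is one of them.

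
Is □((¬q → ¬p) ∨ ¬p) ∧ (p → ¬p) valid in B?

Tableau for the negation ¬(□((¬q → ¬p) ∨ ¬p) ∧ (p → ¬p)):
1. ¬(□((¬q → ¬p) ∨ ¬p) ∧ (p → ¬p)), u
2. ¬(p → ¬p), u
3. p, u
Accessibility: uRu
The negation has an open branch (countermodel exists).

Invalid (countermodel exists)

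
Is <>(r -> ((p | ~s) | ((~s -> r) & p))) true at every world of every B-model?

Tableau for the negation ~<>(r -> ((p | ~s) | ((~s -> r) & p))):
1. ~<>(r -> ((p | ~s) | ((~s -> r) & p))), 0
2. ~(r -> ((p | ~s) | ((~s -> r) & p))), 0   [~<>-rule on 1 via 0R0]
3. r, 0   [~->-rule on 2]
4. ~((p | ~s) | ((~s -> r) & p)), 0   [~->-rule on 2]
5. ~(p | ~s), 0   [~|-rule on 4]
6. ~((~s -> r) & p), 0   [~|-rule on 4]
7. ~p, 0   [~|-rule on 5]
8. s, 0   [~|-rule on 5]
Accessibility: 0R0
The negation has an open branch (countermodel exists).

Not valid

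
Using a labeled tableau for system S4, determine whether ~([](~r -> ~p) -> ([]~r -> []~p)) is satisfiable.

1. ~([](~r -> ~p) -> ([]~r -> []~p)), 0
2. [](~r -> ~p), 0   [~->-rule on 1]
3. ~([]~r -> []~p), 0   [~->-rule on 1]
4. []~r, 0   [~->-rule on 3]
5. ~[]~p, 0   [~->-rule on 3]
6. ~r -> ~p, 0   [[]-rule on 2 via 0R0]
7. ~r, 0   [[]-rule on 4 via 0R0]
8. ~p, 0   [->-rule on 6 (branches; this branch)]
9. p, 1   [~[]-rule on 5: fresh world 1, 0R1]
10. ~r -> ~p, 1   [[]-rule on 2 via 0R1]
11. ~r, 1   [[]-rule on 4 via 0R1]
12. ~p, 1   [->-rule on 10 (branches; this branch)]
Accessibility: 0R0, 0R1, 1R1
Branch closes: p and ~p both at 1.
Every branch closes; the branch above is one of them.

No, unsatisfiable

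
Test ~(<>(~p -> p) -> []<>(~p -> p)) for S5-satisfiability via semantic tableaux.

1. ~(<>(~p -> p) -> []<>(~p -> p)), u
2. <>(~p -> p), u
3. ~[]<>(~p -> p), u
4. ~p -> p, v
5. p, v
6. ~<>(~p -> p), w
7. ~(~p -> p), u
8. ~p, u
9. ~(~p -> p), v
10. ~p, v
Accessibility: uRu, uRv, uRw, vRu, vRv, vRw, wRu, wRv, wRw
Branch closes: p and ~p both at v.
All branches of the tableau close; one closing branch shown above.

Unsatisfiable (every branch closes)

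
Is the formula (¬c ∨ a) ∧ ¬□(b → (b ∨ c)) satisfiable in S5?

No, unsatisfiable

1. (¬c ∨ a) ∧ ¬□(b → (b ∨ c)), w0
2. ¬c ∨ a, w0
3. ¬□(b → (b ∨ c)), w0
4. a, w0
5. ¬(b → (b ∨ c)), w1
6. b, w1
7. ¬(b ∨ c), w1
8. ¬b, w1
9. ¬c, w1
Accessibility: w0Rw0, w0Rw1, w1Rw0, w1Rw1
Branch closes: b and ¬b both at w1.
Every branch closes; the branch above is one of them.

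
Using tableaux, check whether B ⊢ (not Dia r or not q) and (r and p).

Tableau for the negation not ((not Dia r or not q) and (r and p)):
1. not ((not Dia r or not q) and (r and p)), u
2. not (r and p), u
3. not p, u
Accessibility: uRu
The negation has an open branch (countermodel exists).

Not valid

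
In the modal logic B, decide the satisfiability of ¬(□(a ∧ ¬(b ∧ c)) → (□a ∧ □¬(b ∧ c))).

1. ¬(□(a ∧ ¬(b ∧ c)) → (□a ∧ □¬(b ∧ c))), u
2. □(a ∧ ¬(b ∧ c)), u   [¬→-rule on 1]
3. ¬(□a ∧ □¬(b ∧ c)), u   [¬→-rule on 1]
4. a ∧ ¬(b ∧ c), u   [□-rule on 2 via uRu]
5. a, u   [∧-rule on 4]
6. ¬(b ∧ c), u   [∧-rule on 4]
7. ¬□¬(b ∧ c), u   [¬∧-rule on 3 (branches; this branch)]
8. ¬c, u   [¬∧-rule on 6 (branches; this branch)]
9. b ∧ c, v   [¬□-rule on 7: fresh world v, uRv]
10. b, v   [∧-rule on 9]
11. c, v   [∧-rule on 9]
12. a ∧ ¬(b ∧ c), v   [□-rule on 2 via uRv]
13. a, v   [∧-rule on 12]
14. ¬(b ∧ c), v   [∧-rule on 12]
15. ¬c, v   [¬∧-rule on 14 (branches; this branch)]
Accessibility: uRu, uRv, vRu, vRv
Branch closes: c and ¬c both at v.
Every branch closes; the branch above is one of them.

Unsatisfiable (every branch closes)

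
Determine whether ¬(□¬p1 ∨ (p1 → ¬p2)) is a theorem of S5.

Invalid (countermodel exists)

Tableau for the negation □¬p1 ∨ (p1 → ¬p2):
1. □¬p1 ∨ (p1 → ¬p2), 0
2. p1 → ¬p2, 0
3. ¬p2, 0
Accessibility: 0R0
The negation has an open branch (countermodel exists).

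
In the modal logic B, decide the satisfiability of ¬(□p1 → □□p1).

Satisfiable

1. ¬(□p1 → □□p1), 0
2. □p1, 0
3. ¬□□p1, 0
4. p1, 0
5. ¬□p1, 1
6. p1, 1
7. ¬p1, 2
Accessibility: 0R0, 0R1, 1R0, 1R1, 1R2, 2R1, 2R2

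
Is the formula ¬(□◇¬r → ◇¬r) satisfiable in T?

1. ¬(□◇¬r → ◇¬r), 0
2. □◇¬r, 0
3. ¬◇¬r, 0
4. ◇¬r, 0
5. r, 0
6. ¬r, 1
7. ◇¬r, 1
8. r, 1
Accessibility: 0R0, 0R1, 1R1
Branch closes: r and ¬r both at 1.
All branches of the tableau close; one closing branch shown above.

Unsatisfiable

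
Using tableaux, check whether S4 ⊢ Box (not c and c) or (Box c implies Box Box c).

Yes, valid

Tableau for the negation not (Box (not c and c) or (Box c implies Box Box c)):
1. not (Box (not c and c) or (Box c implies Box Box c)), 0
2. not Box (not c and c), 0
3. not (Box c implies Box Box c), 0
4. Box c, 0
5. not Box Box c, 0
6. c, 0
7. not (not c and c), 1
8. c, 1
9. not Box c, 2
10. c, 2
11. not c, 3
12. c, 3
Accessibility: 0R0, 0R1, 0R2, 0R3, 1R1, 2R2, 2R3, 3R3
Branch closes: c and not c both at 3.
All branches of the negation close; one closing branch shown above.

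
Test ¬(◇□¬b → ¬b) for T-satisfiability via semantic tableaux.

1. ¬(◇□¬b → ¬b), 0
2. ◇□¬b, 0
3. b, 0
4. □¬b, 1
5. ¬b, 1
Accessibility: 0R0, 0R1, 1R1

Satisfiable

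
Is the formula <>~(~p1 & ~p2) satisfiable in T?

Yes, satisfiable

1. <>~(~p1 & ~p2), u
2. ~(~p1 & ~p2), v
3. p2, v
Accessibility: uRu, uRv, vRv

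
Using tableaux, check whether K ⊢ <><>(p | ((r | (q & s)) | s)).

Tableau for the negation ~<><>(p | ((r | (q & s)) | s)):
1. ~<><>(p | ((r | (q & s)) | s)), w0
The negation has an open branch (countermodel exists).

No, not valid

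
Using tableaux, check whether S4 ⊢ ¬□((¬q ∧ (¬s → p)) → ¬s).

Invalid (countermodel exists)

Tableau for the negation □((¬q ∧ (¬s → p)) → ¬s):
1. □((¬q ∧ (¬s → p)) → ¬s), u
2. (¬q ∧ (¬s → p)) → ¬s, u   [□-rule on 1 via uRu]
3. ¬s, u   [→-rule on 2 (branches; this branch)]
Accessibility: uRu
The negation has an open branch (countermodel exists).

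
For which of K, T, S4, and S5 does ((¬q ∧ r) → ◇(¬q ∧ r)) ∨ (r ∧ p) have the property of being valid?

K-tableau for the negation ¬(((¬q ∧ r) → ◇(¬q ∧ r)) ∨ (r ∧ p)):
1. ¬(((¬q ∧ r) → ◇(¬q ∧ r)) ∨ (r ∧ p)), 0
2. ¬((¬q ∧ r) → ◇(¬q ∧ r)), 0   [¬∨-rule on 1]
3. ¬(r ∧ p), 0   [¬∨-rule on 1]
4. ¬q ∧ r, 0   [¬→-rule on 2]
5. ¬◇(¬q ∧ r), 0   [¬→-rule on 2]
6. ¬q, 0   [∧-rule on 4]
7. r, 0   [∧-rule on 4]
8. ¬p, 0   [¬∧-rule on 3 (branches; this branch)]
Complete open branch: countermodel on a K-frame, so not valid in K.
T-tableau for the negation ¬(((¬q ∧ r) → ◇(¬q ∧ r)) ∨ (r ∧ p)):
1. ¬(((¬q ∧ r) → ◇(¬q ∧ r)) ∨ (r ∧ p)), 0
2. ¬((¬q ∧ r) → ◇(¬q ∧ r)), 0   [¬∨-rule on 1]
3. ¬(r ∧ p), 0   [¬∨-rule on 1]
4. ¬q ∧ r, 0   [¬→-rule on 2]
5. ¬◇(¬q ∧ r), 0   [¬→-rule on 2]
6. ¬q, 0   [∧-rule on 4]
7. r, 0   [∧-rule on 4]
8. ¬(¬q ∧ r), 0   [¬◇-rule on 5 via 0R0]
9. ¬p, 0   [¬∧-rule on 3 (branches; this branch)]
10. ¬r, 0   [¬∧-rule on 8 (branches; this branch)]
Accessibility: 0R0
Branch closes: r and ¬r both at 0.
Every branch closes (one shown): valid in T, hence also in S4, S5 (every theorem of T is a theorem of S4 and S5).

T, S4, S5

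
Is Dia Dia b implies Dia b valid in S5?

Valid

Tableau for the negation not (Dia Dia b implies Dia b):
1. not (Dia Dia b implies Dia b), u
2. Dia Dia b, u
3. not Dia b, u
4. not b, u
5. Dia b, v
6. not b, v
7. b, w
8. not b, w
Accessibility: uRu, uRv, uRw, vRu, vRv, vRw, wRu, wRv, wRw
Branch closes: b and not b both at w.
All branches of the negation close; one closing branch shown above.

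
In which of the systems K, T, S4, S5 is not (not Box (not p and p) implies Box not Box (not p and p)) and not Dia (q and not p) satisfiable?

K

T-tableau for the formula:
1. not (not Box (not p and p) implies Box not Box (not p and p)) and not Dia (q and not p), 0
2. not (not Box (not p and p) implies Box not Box (not p and p)), 0
3. not Dia (q and not p), 0
4. not Box (not p and p), 0
5. not Box not Box (not p and p), 0
6. not (q and not p), 0
7. p, 0
8. not (not p and p), 1
9. not (q and not p), 1
10. not p, 1
11. not q, 1
12. Box (not p and p), 2
13. not (q and not p), 2
14. not p and p, 2
15. not p, 2
16. p, 2
Accessibility: 0R0, 0R1, 0R2, 1R1, 2R2
Branch closes: p and not p both at 2.
Every branch closes (one shown): unsatisfiable in T, hence also in S4, S5 (every S4/S5-frame is a T-frame).
K-tableau for the formula:
1. not (not Box (not p and p) implies Box not Box (not p and p)) and not Dia (q and not p), 0
2. not (not Box (not p and p) implies Box not Box (not p and p)), 0
3. not Dia (q and not p), 0
4. not Box (not p and p), 0
5. not Box not Box (not p and p), 0
6. not (not p and p), 1
7. not (q and not p), 1
8. not p, 1
9. not q, 1
10. Box (not p and p), 2
11. not (q and not p), 2
12. p, 2
Accessibility: 0R1, 0R2
Complete open branch: satisfiable in K.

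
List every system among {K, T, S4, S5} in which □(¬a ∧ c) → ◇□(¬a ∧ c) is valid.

T-tableau for the negation ¬(□(¬a ∧ c) → ◇□(¬a ∧ c)):
1. ¬(□(¬a ∧ c) → ◇□(¬a ∧ c)), u
2. □(¬a ∧ c), u   [¬→-rule on 1]
3. ¬◇□(¬a ∧ c), u   [¬→-rule on 1]
4. ¬a ∧ c, u   [□-rule on 2 via uRu]
5. ¬a, u   [∧-rule on 4]
6. c, u   [∧-rule on 4]
7. ¬□(¬a ∧ c), u   [¬◇-rule on 3 via uRu]
8. ¬(¬a ∧ c), v   [¬□-rule on 7: fresh world v, uRv]
9. ¬a ∧ c, v   [□-rule on 2 via uRv]
10. ¬a, v   [∧-rule on 9]
11. c, v   [∧-rule on 9]
12. ¬□(¬a ∧ c), v   [¬◇-rule on 3 via uRv]
13. ¬c, v   [¬∧-rule on 8 (branches; this branch)]
Accessibility: uRu, uRv, vRv
Branch closes: c and ¬c both at v.
Every branch closes (one shown): valid in T, hence also in S4, S5 (every theorem of T is a theorem of S4 and S5).
K-tableau for the negation ¬(□(¬a ∧ c) → ◇□(¬a ∧ c)):
1. ¬(□(¬a ∧ c) → ◇□(¬a ∧ c)), u
2. □(¬a ∧ c), u   [¬→-rule on 1]
3. ¬◇□(¬a ∧ c), u   [¬→-rule on 1]
Complete open branch: countermodel on a K-frame, so not valid in K.

T, S4, S5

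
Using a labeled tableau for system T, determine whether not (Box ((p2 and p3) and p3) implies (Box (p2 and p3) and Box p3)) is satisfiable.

1. not (Box ((p2 and p3) and p3) implies (Box (p2 and p3) and Box p3)), u
2. Box ((p2 and p3) and p3), u   [neg-implies-rule on 1]
3. not (Box (p2 and p3) and Box p3), u   [neg-implies-rule on 1]
4. (p2 and p3) and p3, u   [Box-rule on 2 via uRu]
5. p2 and p3, u   [and-rule on 4]
6. p3, u   [and-rule on 4]
7. p2, u   [and-rule on 5]
8. not Box (p2 and p3), u   [neg-and-rule on 3 (branches; this branch)]
9. not (p2 and p3), v   [neg-Box-rule on 8: fresh world v, uRv]
10. (p2 and p3) and p3, v   [Box-rule on 2 via uRv]
11. p2 and p3, v   [and-rule on 10]
12. p3, v   [and-rule on 10]
13. p2, v   [and-rule on 11]
14. not p3, v   [neg-and-rule on 9 (branches; this branch)]
Accessibility: uRu, uRv, vRv
Branch closes: p3 and not p3 both at v.
Every branch closes; the branch above is one of them.

Unsatisfiable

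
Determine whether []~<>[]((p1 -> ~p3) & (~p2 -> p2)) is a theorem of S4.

Tableau for the negation ~[]~<>[]((p1 -> ~p3) & (~p2 -> p2)):
1. ~[]~<>[]((p1 -> ~p3) & (~p2 -> p2)), w0
2. <>[]((p1 -> ~p3) & (~p2 -> p2)), w1   [~[]-rule on 1: fresh world w1, w0Rw1]
3. []((p1 -> ~p3) & (~p2 -> p2)), w2   [<>-rule on 2: fresh world w2, w1Rw2]
4. (p1 -> ~p3) & (~p2 -> p2), w2   [[]-rule on 3 via w2Rw2]
5. p1 -> ~p3, w2   [&-rule on 4]
6. ~p2 -> p2, w2   [&-rule on 4]
7. ~p3, w2   [->-rule on 5 (branches; this branch)]
8. p2, w2   [->-rule on 6 (branches; this branch)]
Accessibility: w0Rw0, w0Rw1, w0Rw2, w1Rw1, w1Rw2, w2Rw2
The negation has an open branch (countermodel exists).

No, not valid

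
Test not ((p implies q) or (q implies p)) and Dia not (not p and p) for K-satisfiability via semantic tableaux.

Unsatisfiable

1. not ((p implies q) or (q implies p)) and Dia not (not p and p), w0
2. not ((p implies q) or (q implies p)), w0
3. Dia not (not p and p), w0
4. not (p implies q), w0
5. not (q implies p), w0
6. p, w0
7. not q, w0
8. q, w0
9. not p, w0
Branch closes: q and not q both at w0.
All branches of the tableau close; one closing branch shown above.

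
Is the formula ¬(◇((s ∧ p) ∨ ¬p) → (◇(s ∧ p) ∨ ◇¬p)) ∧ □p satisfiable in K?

No, unsatisfiable

1. ¬(◇((s ∧ p) ∨ ¬p) → (◇(s ∧ p) ∨ ◇¬p)) ∧ □p, u
2. ¬(◇((s ∧ p) ∨ ¬p) → (◇(s ∧ p) ∨ ◇¬p)), u   [∧-rule on 1]
3. □p, u   [∧-rule on 1]
4. ◇((s ∧ p) ∨ ¬p), u   [¬→-rule on 2]
5. ¬(◇(s ∧ p) ∨ ◇¬p), u   [¬→-rule on 2]
6. ¬◇(s ∧ p), u   [¬∨-rule on 5]
7. ¬◇¬p, u   [¬∨-rule on 5]
8. (s ∧ p) ∨ ¬p, v   [◇-rule on 4: fresh world v, uRv]
9. p, v   [□-rule on 3 via uRv]
10. ¬(s ∧ p), v   [¬◇-rule on 6 via uRv]
11. s ∧ p, v   [∨-rule on 8 (branches; this branch)]
12. s, v   [∧-rule on 11]
13. ¬p, v   [¬∧-rule on 10 (branches; this branch)]
Accessibility: uRv
Branch closes: p and ¬p both at v.
(One branch shown.) All branches close.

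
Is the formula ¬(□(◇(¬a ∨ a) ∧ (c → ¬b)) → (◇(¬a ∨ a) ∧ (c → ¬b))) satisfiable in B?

1. ¬(□(◇(¬a ∨ a) ∧ (c → ¬b)) → (◇(¬a ∨ a) ∧ (c → ¬b))), 0
2. □(◇(¬a ∨ a) ∧ (c → ¬b)), 0   [¬→-rule on 1]
3. ¬(◇(¬a ∨ a) ∧ (c → ¬b)), 0   [¬→-rule on 1]
4. ◇(¬a ∨ a) ∧ (c → ¬b), 0   [□-rule on 2 via 0R0]
5. ◇(¬a ∨ a), 0   [∧-rule on 4]
6. c → ¬b, 0   [∧-rule on 4]
7. ¬(c → ¬b), 0   [¬∧-rule on 3 (branches; this branch)]
8. c, 0   [¬→-rule on 7]
9. b, 0   [¬→-rule on 7]
10. ¬b, 0   [→-rule on 6 (branches; this branch)]
Accessibility: 0R0
Branch closes: b and ¬b both at 0.
(One branch shown.) All branches close.

Unsatisfiable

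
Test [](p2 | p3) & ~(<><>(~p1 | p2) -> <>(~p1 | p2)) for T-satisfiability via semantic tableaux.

1. [](p2 | p3) & ~(<><>(~p1 | p2) -> <>(~p1 | p2)), u
2. [](p2 | p3), u
3. ~(<><>(~p1 | p2) -> <>(~p1 | p2)), u
4. <><>(~p1 | p2), u
5. ~<>(~p1 | p2), u
6. p2 | p3, u
7. ~(~p1 | p2), u
8. p1, u
9. ~p2, u
10. p3, u
11. <>(~p1 | p2), v
12. p2 | p3, v
13. ~(~p1 | p2), v
14. p1, v
15. ~p2, v
16. p3, v
17. ~p1 | p2, w
18. p2, w
Accessibility: uRu, uRv, vRv, vRw, wRw

Satisfiable (open branch found)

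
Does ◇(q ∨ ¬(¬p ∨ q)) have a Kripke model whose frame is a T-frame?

1. ◇(q ∨ ¬(¬p ∨ q)), 0
2. q ∨ ¬(¬p ∨ q), 1
3. ¬(¬p ∨ q), 1
4. p, 1
5. ¬q, 1
Accessibility: 0R0, 0R1, 1R1

Satisfiable (open branch found)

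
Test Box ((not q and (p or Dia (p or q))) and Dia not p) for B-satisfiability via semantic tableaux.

1. Box ((not q and (p or Dia (p or q))) and Dia not p), 0
2. (not q and (p or Dia (p or q))) and Dia not p, 0   [Box-rule on 1 via 0R0]
3. not q and (p or Dia (p or q)), 0   [and-rule on 2]
4. Dia not p, 0   [and-rule on 2]
5. not q, 0   [and-rule on 3]
6. p or Dia (p or q), 0   [and-rule on 3]
7. Dia (p or q), 0   [or-rule on 6 (branches; this branch)]
8. not p, 1   [Dia-rule on 4: fresh world 1, 0R1]
9. (not q and (p or Dia (p or q))) and Dia not p, 1   [Box-rule on 1 via 0R1]
10. not q and (p or Dia (p or q)), 1   [and-rule on 9]
11. Dia not p, 1   [and-rule on 9]
12. not q, 1   [and-rule on 10]
13. p or Dia (p or q), 1   [and-rule on 10]
14. Dia (p or q), 1   [or-rule on 13 (branches; this branch)]
15. p or q, 2   [Dia-rule on 7: fresh world 2, 0R2]
16. (not q and (p or Dia (p or q))) and Dia not p, 2   [Box-rule on 1 via 0R2]
17. not q and (p or Dia (p or q)), 2   [and-rule on 16]
18. Dia not p, 2   [and-rule on 16]
19. not q, 2   [and-rule on 17]
20. p or Dia (p or q), 2   [and-rule on 17]
21. p, 2   [or-rule on 15 (branches; this branch)]
22. Dia (p or q), 2   [or-rule on 20 (branches; this branch)]
23. not p, 3   [Dia-rule on 11: fresh world 3, 1R3]
24. p or q, 4   [Dia-rule on 14: fresh world 4, 1R4]
25. q, 4   [or-rule on 24 (branches; this branch)]
26. not p, 5   [Dia-rule on 18: fresh world 5, 2R5]
27. p or q, 6   [Dia-rule on 22: fresh world 6, 2R6]
28. q, 6   [or-rule on 27 (branches; this branch)]
Accessibility: 0R0, 0R1, 0R2, 1R0, 1R1, 1R3, 1R4, 2R0, 2R2, 2R5, 2R6, 3R1, 3R3, 4R1, 4R4, 5R2, 5R5, 6R2, 6R6

Satisfiable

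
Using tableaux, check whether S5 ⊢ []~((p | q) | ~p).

Tableau for the negation ~[]~((p | q) | ~p):
1. ~[]~((p | q) | ~p), 0
2. (p | q) | ~p, 1
3. ~p, 1
Accessibility: 0R0, 0R1, 1R0, 1R1
The negation has an open branch (countermodel exists).

Invalid (countermodel exists)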